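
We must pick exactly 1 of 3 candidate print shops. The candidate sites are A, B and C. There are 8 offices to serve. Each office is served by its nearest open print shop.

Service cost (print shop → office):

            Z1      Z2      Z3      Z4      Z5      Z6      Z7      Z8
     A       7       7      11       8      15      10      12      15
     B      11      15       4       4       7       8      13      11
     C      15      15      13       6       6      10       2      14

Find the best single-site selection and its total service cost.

With exactly 1 open, each office uses its cheapest among the chosen.
{B}: Z1→B 11, Z2→B 15, Z3→B 4, Z4→B 4, Z5→B 7, Z6→B 8, Z7→B 13, Z8→B 11. Service cost 73.
{C}: service cost 81
{A}: service cost 85
Among all 3 size-1 choices, {B} is lowest.

Choose B only; total service cost 73.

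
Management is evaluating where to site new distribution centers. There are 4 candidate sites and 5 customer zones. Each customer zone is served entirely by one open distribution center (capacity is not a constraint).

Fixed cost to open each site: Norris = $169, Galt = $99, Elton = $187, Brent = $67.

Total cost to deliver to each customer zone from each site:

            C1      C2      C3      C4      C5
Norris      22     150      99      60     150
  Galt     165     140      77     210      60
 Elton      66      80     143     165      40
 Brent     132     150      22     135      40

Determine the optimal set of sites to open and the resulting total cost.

Open Norris and Brent; minimum total cost 530.

For any fixed open set, each customer zone goes to its cheapest open site; total = fixed + service.
{Norris, Brent}: C1→Norris 22, C2→Norris 150, C3→Brent 22, C4→Norris 60, C5→Brent 40. Service 294; fixed 236; total 530.
{Brent}: service 479 + fixed 67 = 546
{Elton, Brent}: C1→Elton 66, C2→Elton 80, C3→Brent 22, C4→Brent 135, C5→Elton 40. Service 343; fixed 254; total 597.
{Norris, Galt, Elton, Brent}: service 224 + fixed 522 = 746
No other subset beats 530.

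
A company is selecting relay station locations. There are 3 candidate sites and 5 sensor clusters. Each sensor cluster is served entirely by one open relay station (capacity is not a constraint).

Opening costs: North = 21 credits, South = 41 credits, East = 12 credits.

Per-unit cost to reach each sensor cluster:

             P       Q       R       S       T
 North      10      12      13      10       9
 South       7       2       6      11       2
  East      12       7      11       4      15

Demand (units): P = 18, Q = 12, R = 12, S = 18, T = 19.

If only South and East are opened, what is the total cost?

Each sensor cluster is assigned to its cheapest site among the open ones.
{South, East}: P→South 7·18=126, Q→South 2·12=24, R→South 6·12=72, S→East 4·18=72, T→South 2·19=38. Service 332; fixed 53; total 385.

Total cost: 385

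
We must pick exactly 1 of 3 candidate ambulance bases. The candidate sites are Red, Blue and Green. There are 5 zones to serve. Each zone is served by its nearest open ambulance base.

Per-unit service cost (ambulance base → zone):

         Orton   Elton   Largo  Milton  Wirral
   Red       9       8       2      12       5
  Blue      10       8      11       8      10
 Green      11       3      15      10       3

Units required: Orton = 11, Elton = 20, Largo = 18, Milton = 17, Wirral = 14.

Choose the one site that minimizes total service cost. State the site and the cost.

Choose Red only; total service cost 569.

With exactly 1 open, each zone uses its cheapest among the chosen.
{Red}: Orton→Red 9·11=99, Elton→Red 8·20=160, Largo→Red 2·18=36, Milton→Red 12·17=204, Wirral→Red 5·14=70. Service cost 569.
{Green}: service cost 663
{Blue}: service cost 744
Among all 3 size-1 choices, {Red} is lowest.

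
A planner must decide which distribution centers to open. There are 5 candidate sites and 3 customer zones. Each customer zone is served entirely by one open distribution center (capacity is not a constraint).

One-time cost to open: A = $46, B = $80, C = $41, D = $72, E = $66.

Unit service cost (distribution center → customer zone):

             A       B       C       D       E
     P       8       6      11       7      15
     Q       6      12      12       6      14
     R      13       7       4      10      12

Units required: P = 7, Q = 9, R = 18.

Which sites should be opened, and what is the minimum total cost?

Open A and C; minimum total cost 269.

For any fixed open set, each customer zone goes to its cheapest open site; total = fixed + service.
{A, C}: P→A 8·7=56, Q→A 6·9=54, R→C 4·18=72. Service 182; fixed 87; total 269.
{C, D}: P→D 7·7=49, Q→D 6·9=54, R→C 4·18=72. Service 175; fixed 113; total 288.
{C}: P→C 11·7=77, Q→C 12·9=108, R→C 4·18=72. Service 257; fixed 41; total 298.
{A, B, C, D, E}: service 168 + fixed 305 = 473
No other subset beats 269.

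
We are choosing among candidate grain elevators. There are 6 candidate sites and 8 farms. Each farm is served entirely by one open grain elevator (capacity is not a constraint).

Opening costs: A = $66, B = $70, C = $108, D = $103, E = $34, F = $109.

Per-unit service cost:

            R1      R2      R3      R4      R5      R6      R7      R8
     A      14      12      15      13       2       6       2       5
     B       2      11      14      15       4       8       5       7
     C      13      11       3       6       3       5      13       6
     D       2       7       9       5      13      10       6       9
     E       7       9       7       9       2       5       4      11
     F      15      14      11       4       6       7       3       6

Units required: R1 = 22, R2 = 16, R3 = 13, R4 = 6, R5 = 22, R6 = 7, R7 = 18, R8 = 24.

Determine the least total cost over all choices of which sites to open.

Minimum total cost: 714

For any fixed open set, each farm goes to its cheapest open site; total = fixed + service.
{A, D}: R1→D 2·22=44, R2→D 7·16=112, R3→D 9·13=117, R4→D 5·6=30, R5→A 2·22=44, R6→A 6·7=42, R7→A 2·18=36, R8→A 5·24=120. Service 545; fixed 169; total 714.
{A, D, E}: service 512 + fixed 203 = 715
{A, C, D}: R1→D 2·22=44, R2→D 7·16=112, R3→C 3·13=39, R4→D 5·6=30, R5→A 2·22=44, R6→C 5·7=35, R7→A 2·18=36, R8→A 5·24=120. Service 460; fixed 277; total 737.
{A, B, C, D, E, F}: service 454 + fixed 490 = 944
No other subset beats 714.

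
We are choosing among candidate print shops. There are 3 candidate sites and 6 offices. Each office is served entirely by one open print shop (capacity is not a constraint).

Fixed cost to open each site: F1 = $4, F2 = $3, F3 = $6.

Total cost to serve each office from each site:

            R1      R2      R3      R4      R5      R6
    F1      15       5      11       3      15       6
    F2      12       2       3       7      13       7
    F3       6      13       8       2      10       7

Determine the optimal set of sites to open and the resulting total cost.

Open F2 and F3; minimum total cost 39.

For any fixed open set, each office goes to its cheapest open site; total = fixed + service.
{F2, F3}: R1→F3 6, R2→F2 2, R3→F2 3, R4→F3 2, R5→F3 10, R6→F2 7. Service 30; fixed 9; total 39.
{F1, F2, F3}: service 29 + fixed 13 = 42
{F1, F2}: service 39 + fixed 7 = 46
{F2}: R1→F2 12, R2→F2 2, R3→F2 3, R4→F2 7, R5→F2 13, R6→F2 7. Service 44; fixed 3; total 47.
No other subset beats 39.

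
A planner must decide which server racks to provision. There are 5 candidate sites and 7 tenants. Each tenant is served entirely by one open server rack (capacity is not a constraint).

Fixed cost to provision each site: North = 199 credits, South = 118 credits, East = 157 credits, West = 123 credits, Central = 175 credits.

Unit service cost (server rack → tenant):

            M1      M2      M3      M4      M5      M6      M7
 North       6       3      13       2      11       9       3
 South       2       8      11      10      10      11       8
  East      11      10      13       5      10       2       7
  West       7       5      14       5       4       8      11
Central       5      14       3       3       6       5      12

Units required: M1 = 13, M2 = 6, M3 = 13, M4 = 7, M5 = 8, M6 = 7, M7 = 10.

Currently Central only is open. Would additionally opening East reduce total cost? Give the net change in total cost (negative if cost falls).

Current service cost with {Central}: 412.
Adding East: each tenant re-picks its cheapest; new service cost 317, saving 95.
Extra fixed cost: 157. Net change = 157 − 95 = 62.
(Totals: 587 → 649.)

No — net change +62 (cost rises by 62).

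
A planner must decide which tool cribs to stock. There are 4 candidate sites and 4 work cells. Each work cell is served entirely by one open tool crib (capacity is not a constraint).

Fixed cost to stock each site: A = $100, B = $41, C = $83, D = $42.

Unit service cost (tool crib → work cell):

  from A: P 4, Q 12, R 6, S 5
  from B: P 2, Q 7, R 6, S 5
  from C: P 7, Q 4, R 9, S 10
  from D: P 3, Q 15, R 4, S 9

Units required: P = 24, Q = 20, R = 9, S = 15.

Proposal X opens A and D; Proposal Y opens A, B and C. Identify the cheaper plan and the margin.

Proposal Y is cheaper by 84.

Proposal X: {A, D}: P→D 3·24=72, Q→A 12·20=240, R→D 4·9=36, S→A 5·15=75. Service 423; fixed 142; total 565.
Proposal Y: {A, B, C}: P→B 2·24=48, Q→C 4·20=80, R→A 6·9=54, S→A 5·15=75. Service 257; fixed 224; total 481.
Difference: |565 − 481| = 84.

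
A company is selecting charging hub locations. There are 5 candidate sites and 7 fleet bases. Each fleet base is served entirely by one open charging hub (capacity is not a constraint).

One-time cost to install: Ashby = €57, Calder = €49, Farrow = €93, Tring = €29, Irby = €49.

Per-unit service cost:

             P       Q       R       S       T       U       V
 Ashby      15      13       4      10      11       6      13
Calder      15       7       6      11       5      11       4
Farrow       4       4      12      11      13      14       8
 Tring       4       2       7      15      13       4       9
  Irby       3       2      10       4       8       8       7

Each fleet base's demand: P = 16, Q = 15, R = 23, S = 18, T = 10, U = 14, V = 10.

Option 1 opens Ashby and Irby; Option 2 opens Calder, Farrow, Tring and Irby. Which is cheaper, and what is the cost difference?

Option 1: {Ashby, Irby}: P→Irby 3·16=48, Q→Irby 2·15=30, R→Ashby 4·23=92, S→Irby 4·18=72, T→Irby 8·10=80, U→Ashby 6·14=84, V→Irby 7·10=70. Service 476; fixed 106; total 582.
Option 2: {Calder, Farrow, Tring, Irby}: P→Irby 3·16=48, Q→Tring 2·15=30, R→Calder 6·23=138, S→Irby 4·18=72, T→Calder 5·10=50, U→Tring 4·14=56, V→Calder 4·10=40. Service 434; fixed 220; total 654.
Difference: |582 − 654| = 72.

Option 1 is cheaper by 72.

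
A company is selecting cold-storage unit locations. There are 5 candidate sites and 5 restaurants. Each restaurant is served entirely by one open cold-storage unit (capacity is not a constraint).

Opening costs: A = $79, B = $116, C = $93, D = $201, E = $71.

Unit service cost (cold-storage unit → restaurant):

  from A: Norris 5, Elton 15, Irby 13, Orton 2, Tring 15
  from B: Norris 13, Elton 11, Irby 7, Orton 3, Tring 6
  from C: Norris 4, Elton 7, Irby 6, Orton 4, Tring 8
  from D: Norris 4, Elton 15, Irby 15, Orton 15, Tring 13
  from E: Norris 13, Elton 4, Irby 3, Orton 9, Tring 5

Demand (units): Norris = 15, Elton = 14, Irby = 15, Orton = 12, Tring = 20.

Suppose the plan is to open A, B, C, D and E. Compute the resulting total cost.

Total cost: 845

Each restaurant is assigned to its cheapest site among the open ones.
{A, B, C, D, E}: Norris→C 4·15=60, Elton→E 4·14=56, Irby→E 3·15=45, Orton→A 2·12=24, Tring→E 5·20=100. Service 285; fixed 560; total 845.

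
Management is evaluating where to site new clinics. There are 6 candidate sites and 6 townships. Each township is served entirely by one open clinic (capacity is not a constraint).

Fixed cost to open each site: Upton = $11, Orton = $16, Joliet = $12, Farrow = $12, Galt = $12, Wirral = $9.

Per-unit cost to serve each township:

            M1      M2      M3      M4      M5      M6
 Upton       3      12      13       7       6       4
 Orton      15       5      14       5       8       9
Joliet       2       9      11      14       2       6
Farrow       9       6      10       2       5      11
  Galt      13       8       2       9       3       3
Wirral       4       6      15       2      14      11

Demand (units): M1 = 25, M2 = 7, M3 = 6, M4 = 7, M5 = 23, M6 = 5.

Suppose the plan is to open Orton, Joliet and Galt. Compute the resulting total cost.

Each township is assigned to its cheapest site among the open ones.
{Orton, Joliet, Galt}: M1→Joliet 2·25=50, M2→Orton 5·7=35, M3→Galt 2·6=12, M4→Orton 5·7=35, M5→Joliet 2·23=46, M6→Galt 3·5=15. Service 193; fixed 40; total 233.

Total cost: 233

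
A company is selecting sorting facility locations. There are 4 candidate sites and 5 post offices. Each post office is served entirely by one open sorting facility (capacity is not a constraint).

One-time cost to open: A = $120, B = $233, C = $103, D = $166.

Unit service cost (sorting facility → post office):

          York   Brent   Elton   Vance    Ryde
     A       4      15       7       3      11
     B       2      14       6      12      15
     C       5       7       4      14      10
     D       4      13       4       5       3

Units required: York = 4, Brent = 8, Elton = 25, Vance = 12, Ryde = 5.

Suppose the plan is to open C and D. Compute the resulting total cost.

Each post office is assigned to its cheapest site among the open ones.
{C, D}: York→D 4·4=16, Brent→C 7·8=56, Elton→C 4·25=100, Vance→D 5·12=60, Ryde→D 3·5=15. Service 247; fixed 269; total 516.

Total cost: 516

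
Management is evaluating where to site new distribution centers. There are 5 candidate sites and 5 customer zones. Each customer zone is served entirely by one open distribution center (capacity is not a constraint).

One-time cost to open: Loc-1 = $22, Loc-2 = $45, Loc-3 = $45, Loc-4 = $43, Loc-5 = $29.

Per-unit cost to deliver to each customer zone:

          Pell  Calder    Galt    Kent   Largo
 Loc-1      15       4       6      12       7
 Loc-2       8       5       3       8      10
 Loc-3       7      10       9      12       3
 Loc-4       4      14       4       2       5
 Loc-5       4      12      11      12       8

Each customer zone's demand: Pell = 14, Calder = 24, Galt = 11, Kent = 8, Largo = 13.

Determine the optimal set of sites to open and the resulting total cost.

For any fixed open set, each customer zone goes to its cheapest open site; total = fixed + service.
{Loc-1, Loc-4}: Pell→Loc-4 4·14=56, Calder→Loc-1 4·24=96, Galt→Loc-4 4·11=44, Kent→Loc-4 2·8=16, Largo→Loc-4 5·13=65. Service 277; fixed 65; total 342.
{Loc-1, Loc-3, Loc-4}: Pell→Loc-4 4·14=56, Calder→Loc-1 4·24=96, Galt→Loc-4 4·11=44, Kent→Loc-4 2·8=16, Largo→Loc-3 3·13=39. Service 251; fixed 110; total 361.
{Loc-1, Loc-4, Loc-5}: Pell→Loc-4 4·14=56, Calder→Loc-1 4·24=96, Galt→Loc-4 4·11=44, Kent→Loc-4 2·8=16, Largo→Loc-4 5·13=65. Service 277; fixed 94; total 371.
{Loc-1, Loc-2, Loc-3, Loc-4, Loc-5}: Pell→Loc-4 4·14=56, Calder→Loc-1 4·24=96, Galt→Loc-2 3·11=33, Kent→Loc-4 2·8=16, Largo→Loc-3 3·13=39. Service 240; fixed 184; total 424.
No other subset beats 342.

Open Loc-1 and Loc-4; minimum total cost 342.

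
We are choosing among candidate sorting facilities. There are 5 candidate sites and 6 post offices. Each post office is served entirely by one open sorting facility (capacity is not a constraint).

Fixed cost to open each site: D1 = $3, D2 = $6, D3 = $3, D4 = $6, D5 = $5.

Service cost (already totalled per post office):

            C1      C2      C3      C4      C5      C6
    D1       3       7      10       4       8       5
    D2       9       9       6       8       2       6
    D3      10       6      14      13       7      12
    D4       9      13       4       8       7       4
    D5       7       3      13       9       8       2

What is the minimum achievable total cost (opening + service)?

For any fixed open set, each post office goes to its cheapest open site; total = fixed + service.
{D1, D2, D5}: C1→D1 3, C2→D5 3, C3→D2 6, C4→D1 4, C5→D2 2, C6→D5 2. Service 20; fixed 14; total 34.
{D1, D2}: service 27 + fixed 9 = 36
{D1, D2, D3, D5}: service 20 + fixed 17 = 37
{D1, D2, D3, D4, D5}: service 18 + fixed 23 = 41
No other subset beats 34.

Minimum total cost: 34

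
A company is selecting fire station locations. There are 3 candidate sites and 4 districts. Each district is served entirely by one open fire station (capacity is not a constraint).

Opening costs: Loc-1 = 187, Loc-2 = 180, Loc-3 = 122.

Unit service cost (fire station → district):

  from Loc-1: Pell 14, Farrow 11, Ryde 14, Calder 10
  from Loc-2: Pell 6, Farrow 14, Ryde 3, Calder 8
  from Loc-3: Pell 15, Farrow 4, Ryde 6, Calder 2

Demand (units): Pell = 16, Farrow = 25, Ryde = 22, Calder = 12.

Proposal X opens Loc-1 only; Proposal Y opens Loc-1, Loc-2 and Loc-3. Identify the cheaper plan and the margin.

Proposal Y is cheaper by 339.

Proposal X: {Loc-1}: Pell→Loc-1 14·16=224, Farrow→Loc-1 11·25=275, Ryde→Loc-1 14·22=308, Calder→Loc-1 10·12=120. Service 927; fixed 187; total 1114.
Proposal Y: {Loc-1, Loc-2, Loc-3}: Pell→Loc-2 6·16=96, Farrow→Loc-3 4·25=100, Ryde→Loc-2 3·22=66, Calder→Loc-3 2·12=24. Service 286; fixed 489; total 775.
Difference: |1114 − 775| = 339.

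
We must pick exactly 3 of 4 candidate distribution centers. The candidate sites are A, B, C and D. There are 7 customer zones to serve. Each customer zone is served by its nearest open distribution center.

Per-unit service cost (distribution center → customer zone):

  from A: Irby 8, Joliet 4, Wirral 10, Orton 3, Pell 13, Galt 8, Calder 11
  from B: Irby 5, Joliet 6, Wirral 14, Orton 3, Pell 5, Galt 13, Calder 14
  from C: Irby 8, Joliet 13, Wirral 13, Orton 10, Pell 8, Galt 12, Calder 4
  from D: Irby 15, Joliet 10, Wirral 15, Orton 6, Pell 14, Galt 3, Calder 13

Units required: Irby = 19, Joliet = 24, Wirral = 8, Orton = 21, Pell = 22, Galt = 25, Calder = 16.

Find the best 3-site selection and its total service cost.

With exactly 3 open, each customer zone uses its cheapest among the chosen.
{B, C, D}: Irby→B 5·19=95, Joliet→B 6·24=144, Wirral→C 13·8=104, Orton→B 3·21=63, Pell→B 5·22=110, Galt→D 3·25=75, Calder→C 4·16=64. Service cost 655.
{A, B, D}: service cost 695
{A, C, D}: service cost 706
Among all 4 size-3 choices, {B, C, D} is lowest.

Choose B, C and D; total service cost 655.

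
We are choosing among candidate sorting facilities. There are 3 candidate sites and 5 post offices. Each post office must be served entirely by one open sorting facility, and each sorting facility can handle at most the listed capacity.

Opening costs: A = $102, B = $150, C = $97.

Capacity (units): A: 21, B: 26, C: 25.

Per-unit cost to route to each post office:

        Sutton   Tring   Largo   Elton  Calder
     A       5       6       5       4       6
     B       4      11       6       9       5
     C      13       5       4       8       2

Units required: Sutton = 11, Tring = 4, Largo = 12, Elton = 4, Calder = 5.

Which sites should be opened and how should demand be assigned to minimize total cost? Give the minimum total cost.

Minimum total cost: 348

Open {A, C}: Sutton→A 5·11=55, Tring→C 5·4=20, Largo→C 4·12=48, Elton→A 4·4=16, Calder→C 2·5=10.
Loads: A carries 15/21, C carries 21/25. Service 149; fixed 199; total 348.
Next best feasible plan costs 352.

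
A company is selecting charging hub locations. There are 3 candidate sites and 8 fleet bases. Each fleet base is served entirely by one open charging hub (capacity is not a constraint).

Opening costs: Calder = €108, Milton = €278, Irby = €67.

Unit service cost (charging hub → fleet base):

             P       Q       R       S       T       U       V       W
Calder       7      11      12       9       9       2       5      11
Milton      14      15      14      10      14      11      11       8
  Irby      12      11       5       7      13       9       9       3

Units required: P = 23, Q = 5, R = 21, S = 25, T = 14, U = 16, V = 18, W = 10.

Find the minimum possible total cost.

Minimum total cost: 949

For any fixed open set, each fleet base goes to its cheapest open site; total = fixed + service.
{Calder, Irby}: P→Calder 7·23=161, Q→Calder 11·5=55, R→Irby 5·21=105, S→Irby 7·25=175, T→Calder 9·14=126, U→Calder 2·16=32, V→Calder 5·18=90, W→Irby 3·10=30. Service 774; fixed 175; total 949.
{Calder}: P→Calder 7·23=161, Q→Calder 11·5=55, R→Calder 12·21=252, S→Calder 9·25=225, T→Calder 9·14=126, U→Calder 2·16=32, V→Calder 5·18=90, W→Calder 11·10=110. Service 1051; fixed 108; total 1159.
{Irby}: P→Irby 12·23=276, Q→Irby 11·5=55, R→Irby 5·21=105, S→Irby 7·25=175, T→Irby 13·14=182, U→Irby 9·16=144, V→Irby 9·18=162, W→Irby 3·10=30. Service 1129; fixed 67; total 1196.
{Calder, Milton, Irby}: service 774 + fixed 453 = 1227
(All 7 nonempty subsets were checked; Calder and Irby is lowest.)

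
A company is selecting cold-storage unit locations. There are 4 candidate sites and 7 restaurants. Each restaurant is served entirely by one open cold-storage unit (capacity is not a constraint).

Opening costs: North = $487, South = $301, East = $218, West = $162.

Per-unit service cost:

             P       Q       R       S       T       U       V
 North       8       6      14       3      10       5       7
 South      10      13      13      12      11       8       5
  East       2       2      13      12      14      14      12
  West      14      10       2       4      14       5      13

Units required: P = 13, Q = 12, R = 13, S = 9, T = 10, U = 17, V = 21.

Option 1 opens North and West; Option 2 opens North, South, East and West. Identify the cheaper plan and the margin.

Option 1: {North, West}: P→North 8·13=104, Q→North 6·12=72, R→West 2·13=26, S→North 3·9=27, T→North 10·10=100, U→North 5·17=85, V→North 7·21=147. Service 561; fixed 649; total 1210.
Option 2: {North, South, East, West}: P→East 2·13=26, Q→East 2·12=24, R→West 2·13=26, S→North 3·9=27, T→North 10·10=100, U→North 5·17=85, V→South 5·21=105. Service 393; fixed 1168; total 1561.
Difference: |1210 − 1561| = 351.

Option 1 is cheaper by 351.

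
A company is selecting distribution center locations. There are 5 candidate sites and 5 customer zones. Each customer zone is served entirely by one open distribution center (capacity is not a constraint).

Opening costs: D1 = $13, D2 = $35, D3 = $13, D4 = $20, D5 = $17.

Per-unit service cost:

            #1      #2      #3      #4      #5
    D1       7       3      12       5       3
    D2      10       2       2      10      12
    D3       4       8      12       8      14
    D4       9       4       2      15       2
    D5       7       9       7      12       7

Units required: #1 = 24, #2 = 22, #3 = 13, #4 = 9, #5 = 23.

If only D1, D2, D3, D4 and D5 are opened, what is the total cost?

Each customer zone is assigned to its cheapest site among the open ones.
{D1, D2, D3, D4, D5}: #1→D3 4·24=96, #2→D2 2·22=44, #3→D2 2·13=26, #4→D1 5·9=45, #5→D4 2·23=46. Service 257; fixed 98; total 355.

Total cost: 355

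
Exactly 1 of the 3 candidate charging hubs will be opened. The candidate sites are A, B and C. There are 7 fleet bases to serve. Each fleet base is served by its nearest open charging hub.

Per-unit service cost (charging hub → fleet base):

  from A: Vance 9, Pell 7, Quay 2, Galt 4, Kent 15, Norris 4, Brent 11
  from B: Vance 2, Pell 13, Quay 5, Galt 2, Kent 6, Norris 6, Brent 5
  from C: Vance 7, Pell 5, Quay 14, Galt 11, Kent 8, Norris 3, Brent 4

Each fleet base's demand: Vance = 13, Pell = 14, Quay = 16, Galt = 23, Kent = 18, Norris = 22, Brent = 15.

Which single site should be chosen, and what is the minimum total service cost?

Choose B only; total service cost 649.

With exactly 1 open, each fleet base uses its cheapest among the chosen.
{B}: Vance→B 2·13=26, Pell→B 13·14=182, Quay→B 5·16=80, Galt→B 2·23=46, Kent→B 6·18=108, Norris→B 6·22=132, Brent→B 5·15=75. Service cost 649.
{A}: service cost 862
{C}: service cost 908
Among all 3 size-1 choices, {B} is lowest.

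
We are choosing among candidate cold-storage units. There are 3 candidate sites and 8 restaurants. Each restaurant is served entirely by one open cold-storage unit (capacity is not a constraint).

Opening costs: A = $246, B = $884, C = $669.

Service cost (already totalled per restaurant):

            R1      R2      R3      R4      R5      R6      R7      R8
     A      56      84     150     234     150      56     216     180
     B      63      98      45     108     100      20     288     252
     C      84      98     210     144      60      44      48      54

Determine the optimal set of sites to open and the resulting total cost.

For any fixed open set, each restaurant goes to its cheapest open site; total = fixed + service.
{A}: R1→A 56, R2→A 84, R3→A 150, R4→A 234, R5→A 150, R6→A 56, R7→A 216, R8→A 180. Service 1126; fixed 246; total 1372.
{C}: R1→C 84, R2→C 98, R3→C 210, R4→C 144, R5→C 60, R6→C 44, R7→C 48, R8→C 54. Service 742; fixed 669; total 1411.
{A, C}: service 640 + fixed 915 = 1555
{A, B, C}: R1→A 56, R2→A 84, R3→B 45, R4→B 108, R5→C 60, R6→B 20, R7→C 48, R8→C 54. Service 475; fixed 1799; total 2274.
No other subset beats 1372.

Open A only; minimum total cost 1372.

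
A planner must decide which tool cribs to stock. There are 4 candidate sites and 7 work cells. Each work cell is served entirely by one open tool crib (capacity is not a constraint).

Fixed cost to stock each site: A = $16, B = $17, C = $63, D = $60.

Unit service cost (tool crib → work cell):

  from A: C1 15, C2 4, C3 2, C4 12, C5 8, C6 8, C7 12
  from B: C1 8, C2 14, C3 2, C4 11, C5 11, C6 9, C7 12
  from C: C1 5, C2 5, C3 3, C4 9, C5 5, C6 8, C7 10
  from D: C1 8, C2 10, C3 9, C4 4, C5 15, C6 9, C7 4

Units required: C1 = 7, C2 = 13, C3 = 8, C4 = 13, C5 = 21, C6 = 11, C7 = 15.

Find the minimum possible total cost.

Minimum total cost: 547

For any fixed open set, each work cell goes to its cheapest open site; total = fixed + service.
{A, C, D}: C1→C 5·7=35, C2→A 4·13=52, C3→A 2·8=16, C4→D 4·13=52, C5→C 5·21=105, C6→A 8·11=88, C7→D 4·15=60. Service 408; fixed 139; total 547.
{C, D}: C1→C 5·7=35, C2→C 5·13=65, C3→C 3·8=24, C4→D 4·13=52, C5→C 5·21=105, C6→C 8·11=88, C7→D 4·15=60. Service 429; fixed 123; total 552.
{B, C, D}: service 421 + fixed 140 = 561
{A, B, C, D}: service 408 + fixed 156 = 564
(All 15 nonempty subsets were checked; A, C and D is lowest.)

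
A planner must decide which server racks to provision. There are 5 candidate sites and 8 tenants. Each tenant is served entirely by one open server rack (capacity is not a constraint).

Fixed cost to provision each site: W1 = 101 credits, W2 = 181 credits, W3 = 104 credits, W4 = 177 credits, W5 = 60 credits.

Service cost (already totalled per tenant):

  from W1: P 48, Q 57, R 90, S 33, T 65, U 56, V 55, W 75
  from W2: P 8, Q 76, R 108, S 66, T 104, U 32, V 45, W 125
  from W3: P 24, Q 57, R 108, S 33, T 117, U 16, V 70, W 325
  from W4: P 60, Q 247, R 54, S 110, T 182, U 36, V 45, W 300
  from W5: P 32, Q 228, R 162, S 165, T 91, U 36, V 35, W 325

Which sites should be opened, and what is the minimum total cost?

For any fixed open set, each tenant goes to its cheapest open site; total = fixed + service.
{W1}: P→W1 48, Q→W1 57, R→W1 90, S→W1 33, T→W1 65, U→W1 56, V→W1 55, W→W1 75. Service 479; fixed 101; total 580.
{W1, W5}: service 423 + fixed 161 = 584
{W1, W3}: P→W3 24, Q→W1 57, R→W1 90, S→W1 33, T→W1 65, U→W3 16, V→W1 55, W→W1 75. Service 415; fixed 205; total 620.
{W1, W2, W3, W4, W5}: P→W2 8, Q→W1 57, R→W4 54, S→W1 33, T→W1 65, U→W3 16, V→W5 35, W→W1 75. Service 343; fixed 623; total 966.
No other subset beats 580.

Open W1 only; minimum total cost 580.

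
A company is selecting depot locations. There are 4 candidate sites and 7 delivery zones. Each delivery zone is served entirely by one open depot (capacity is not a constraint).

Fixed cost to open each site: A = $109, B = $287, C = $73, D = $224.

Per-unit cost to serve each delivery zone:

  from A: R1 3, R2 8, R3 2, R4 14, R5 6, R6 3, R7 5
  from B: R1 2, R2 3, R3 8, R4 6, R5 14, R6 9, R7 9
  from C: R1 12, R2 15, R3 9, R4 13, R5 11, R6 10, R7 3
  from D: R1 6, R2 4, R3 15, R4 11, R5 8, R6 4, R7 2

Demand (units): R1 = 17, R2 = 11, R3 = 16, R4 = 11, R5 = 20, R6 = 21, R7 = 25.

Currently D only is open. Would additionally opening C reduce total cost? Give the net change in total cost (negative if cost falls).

Yes — net change −23 (cost falls by 23).

Current service cost with {D}: 801.
Adding C: each delivery zone re-picks its cheapest; new service cost 705, saving 96.
Extra fixed cost: 73. Net change = 73 − 96 = -23.
(Totals: 1025 → 1002.)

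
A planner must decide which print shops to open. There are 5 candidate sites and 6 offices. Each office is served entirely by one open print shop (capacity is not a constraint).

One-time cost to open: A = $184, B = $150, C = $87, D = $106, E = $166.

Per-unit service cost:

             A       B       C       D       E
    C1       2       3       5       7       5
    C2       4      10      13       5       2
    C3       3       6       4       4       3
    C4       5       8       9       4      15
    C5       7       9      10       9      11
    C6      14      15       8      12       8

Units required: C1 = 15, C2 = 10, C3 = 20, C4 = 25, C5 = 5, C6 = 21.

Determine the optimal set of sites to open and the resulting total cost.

Open C and D; minimum total cost 711.

For any fixed open set, each office goes to its cheapest open site; total = fixed + service.
{C, D}: C1→C 5·15=75, C2→D 5·10=50, C3→C 4·20=80, C4→D 4·25=100, C5→D 9·5=45, C6→C 8·21=168. Service 518; fixed 193; total 711.
{A, C}: service 458 + fixed 271 = 729
{D}: service 632 + fixed 106 = 738
{A, B, C, D, E}: service 413 + fixed 693 = 1106
No other subset beats 711.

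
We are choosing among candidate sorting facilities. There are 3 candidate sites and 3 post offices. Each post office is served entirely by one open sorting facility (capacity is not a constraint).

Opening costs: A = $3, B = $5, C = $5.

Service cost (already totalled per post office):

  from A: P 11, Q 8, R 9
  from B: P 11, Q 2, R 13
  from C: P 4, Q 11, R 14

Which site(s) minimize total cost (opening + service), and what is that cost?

Open A, B and C; minimum total cost 28.

For any fixed open set, each post office goes to its cheapest open site; total = fixed + service.
{A, B, C}: P→C 4, Q→B 2, R→A 9. Service 15; fixed 13; total 28.
{A, C}: service 21 + fixed 8 = 29
{B, C}: service 19 + fixed 10 = 29
{A}: P→A 11, Q→A 8, R→A 9. Service 28; fixed 3; total 31.
No other subset beats 28.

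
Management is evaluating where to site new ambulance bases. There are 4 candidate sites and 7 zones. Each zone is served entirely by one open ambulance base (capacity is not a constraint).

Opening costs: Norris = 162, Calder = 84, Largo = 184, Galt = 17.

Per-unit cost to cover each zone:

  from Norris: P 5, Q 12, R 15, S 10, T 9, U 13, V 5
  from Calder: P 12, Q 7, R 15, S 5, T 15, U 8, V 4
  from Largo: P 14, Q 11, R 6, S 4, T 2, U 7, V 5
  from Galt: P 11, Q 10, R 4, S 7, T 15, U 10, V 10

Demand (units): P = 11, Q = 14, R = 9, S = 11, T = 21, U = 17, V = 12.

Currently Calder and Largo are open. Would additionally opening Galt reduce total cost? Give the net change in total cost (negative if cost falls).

Current service cost with {Calder, Largo}: 537.
Adding Galt: each zone re-picks its cheapest; new service cost 508, saving 29.
Extra fixed cost: 17. Net change = 17 − 29 = -12.
(Totals: 805 → 793.)

Yes — net change −12 (cost falls by 12).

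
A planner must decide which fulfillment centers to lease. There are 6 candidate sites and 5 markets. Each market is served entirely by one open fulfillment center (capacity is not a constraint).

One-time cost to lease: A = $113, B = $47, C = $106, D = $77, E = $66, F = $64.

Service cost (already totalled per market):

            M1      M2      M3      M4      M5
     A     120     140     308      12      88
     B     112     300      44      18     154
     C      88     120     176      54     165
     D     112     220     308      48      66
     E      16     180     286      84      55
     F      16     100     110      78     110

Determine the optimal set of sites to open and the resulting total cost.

Open B and F; minimum total cost 399.

For any fixed open set, each market goes to its cheapest open site; total = fixed + service.
{B, F}: M1→F 16, M2→F 100, M3→B 44, M4→B 18, M5→F 110. Service 288; fixed 111; total 399.
{B, E, F}: M1→E 16, M2→F 100, M3→B 44, M4→B 18, M5→E 55. Service 233; fixed 177; total 410.
{B, E}: M1→E 16, M2→E 180, M3→B 44, M4→B 18, M5→E 55. Service 313; fixed 113; total 426.
{A, B, C, D, E, F}: service 227 + fixed 473 = 700
No other subset beats 399.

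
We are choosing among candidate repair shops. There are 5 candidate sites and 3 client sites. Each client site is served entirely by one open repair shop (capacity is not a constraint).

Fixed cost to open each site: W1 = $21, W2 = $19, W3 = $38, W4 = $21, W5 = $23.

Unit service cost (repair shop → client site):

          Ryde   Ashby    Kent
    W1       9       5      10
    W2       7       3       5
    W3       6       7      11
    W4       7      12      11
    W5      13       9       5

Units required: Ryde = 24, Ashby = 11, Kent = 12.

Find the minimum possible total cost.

For any fixed open set, each client site goes to its cheapest open site; total = fixed + service.
{W2}: Ryde→W2 7·24=168, Ashby→W2 3·11=33, Kent→W2 5·12=60. Service 261; fixed 19; total 280.
{W2, W3}: Ryde→W3 6·24=144, Ashby→W2 3·11=33, Kent→W2 5·12=60. Service 237; fixed 57; total 294.
{W1, W2}: service 261 + fixed 40 = 301
{W1, W2, W3, W4, W5}: service 237 + fixed 122 = 359
No other subset beats 280.

Minimum total cost: 280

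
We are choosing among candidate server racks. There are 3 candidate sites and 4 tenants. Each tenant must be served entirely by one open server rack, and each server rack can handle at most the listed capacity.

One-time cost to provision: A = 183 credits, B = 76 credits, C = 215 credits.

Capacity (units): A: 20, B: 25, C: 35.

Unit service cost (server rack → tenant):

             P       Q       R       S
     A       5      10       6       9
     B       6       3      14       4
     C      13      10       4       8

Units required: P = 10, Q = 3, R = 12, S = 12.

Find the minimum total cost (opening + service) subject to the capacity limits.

Open {A, B}: P→B 6·10=60, Q→B 3·3=9, R→A 6·12=72, S→B 4·12=48.
Loads: A carries 12/20, B carries 25/25. Service 189; fixed 259; total 448.
Next best feasible plan costs 456.

Minimum total cost: 448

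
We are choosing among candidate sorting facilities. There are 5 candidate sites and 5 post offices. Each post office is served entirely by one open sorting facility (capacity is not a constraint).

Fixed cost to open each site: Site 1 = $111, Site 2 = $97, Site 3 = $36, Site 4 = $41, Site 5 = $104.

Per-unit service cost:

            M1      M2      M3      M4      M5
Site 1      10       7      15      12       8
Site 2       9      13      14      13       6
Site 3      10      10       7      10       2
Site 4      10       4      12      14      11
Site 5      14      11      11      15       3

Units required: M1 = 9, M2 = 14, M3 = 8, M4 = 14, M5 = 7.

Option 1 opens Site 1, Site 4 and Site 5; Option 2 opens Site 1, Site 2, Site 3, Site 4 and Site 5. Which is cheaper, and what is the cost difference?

Option 1: {Site 1, Site 4, Site 5}: M1→Site 1 10·9=90, M2→Site 4 4·14=56, M3→Site 5 11·8=88, M4→Site 1 12·14=168, M5→Site 5 3·7=21. Service 423; fixed 256; total 679.
Option 2: {Site 1, Site 2, Site 3, Site 4, Site 5}: M1→Site 2 9·9=81, M2→Site 4 4·14=56, M3→Site 3 7·8=56, M4→Site 3 10·14=140, M5→Site 3 2·7=14. Service 347; fixed 389; total 736.
Difference: |679 − 736| = 57.

Option 1 is cheaper by 57.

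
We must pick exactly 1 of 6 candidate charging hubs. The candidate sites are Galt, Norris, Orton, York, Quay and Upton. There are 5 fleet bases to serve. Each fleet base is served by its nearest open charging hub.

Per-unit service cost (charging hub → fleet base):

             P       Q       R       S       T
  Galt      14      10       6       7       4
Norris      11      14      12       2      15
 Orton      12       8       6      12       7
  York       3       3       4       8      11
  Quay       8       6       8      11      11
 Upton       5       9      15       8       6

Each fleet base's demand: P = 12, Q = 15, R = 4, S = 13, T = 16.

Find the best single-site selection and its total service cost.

With exactly 1 open, each fleet base uses its cheapest among the chosen.
{York}: P→York 3·12=36, Q→York 3·15=45, R→York 4·4=16, S→York 8·13=104, T→York 11·16=176. Service cost 377.
{Upton}: service cost 455
{Galt}: service cost 497
Among all 6 size-1 choices, {York} is lowest.

Choose York only; total service cost 377.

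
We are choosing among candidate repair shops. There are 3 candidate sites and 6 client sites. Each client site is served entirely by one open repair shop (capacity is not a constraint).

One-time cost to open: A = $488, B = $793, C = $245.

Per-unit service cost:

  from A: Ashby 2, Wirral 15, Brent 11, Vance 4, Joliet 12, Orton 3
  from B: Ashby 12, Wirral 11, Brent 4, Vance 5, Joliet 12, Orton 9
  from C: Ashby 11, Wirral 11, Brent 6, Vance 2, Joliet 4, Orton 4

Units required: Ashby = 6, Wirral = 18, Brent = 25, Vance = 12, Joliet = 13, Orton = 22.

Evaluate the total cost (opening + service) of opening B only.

Total cost: 1577

Each client site is assigned to its cheapest site among the open ones.
{B}: Ashby→B 12·6=72, Wirral→B 11·18=198, Brent→B 4·25=100, Vance→B 5·12=60, Joliet→B 12·13=156, Orton→B 9·22=198. Service 784; fixed 793; total 1577.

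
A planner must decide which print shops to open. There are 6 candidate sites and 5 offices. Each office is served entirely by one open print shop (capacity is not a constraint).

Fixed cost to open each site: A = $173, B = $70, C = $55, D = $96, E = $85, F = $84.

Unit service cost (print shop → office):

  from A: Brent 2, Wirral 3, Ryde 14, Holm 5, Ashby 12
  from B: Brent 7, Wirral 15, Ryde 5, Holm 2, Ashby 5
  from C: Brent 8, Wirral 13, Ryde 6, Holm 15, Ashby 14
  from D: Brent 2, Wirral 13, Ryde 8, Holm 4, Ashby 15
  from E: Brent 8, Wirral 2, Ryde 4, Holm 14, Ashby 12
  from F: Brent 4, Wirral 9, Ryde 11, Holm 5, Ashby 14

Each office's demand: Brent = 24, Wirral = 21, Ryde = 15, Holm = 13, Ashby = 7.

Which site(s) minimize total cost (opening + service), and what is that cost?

For any fixed open set, each office goes to its cheapest open site; total = fixed + service.
{B, D, E}: Brent→D 2·24=48, Wirral→E 2·21=42, Ryde→E 4·15=60, Holm→B 2·13=26, Ashby→B 5·7=35. Service 211; fixed 251; total 462.
{D, E}: service 286 + fixed 181 = 467
{B, E}: Brent→B 7·24=168, Wirral→E 2·21=42, Ryde→E 4·15=60, Holm→B 2·13=26, Ashby→B 5·7=35. Service 331; fixed 155; total 486.
{A, B, C, D, E, F}: service 211 + fixed 563 = 774
No other subset beats 462.

Open B, D and E; minimum total cost 462.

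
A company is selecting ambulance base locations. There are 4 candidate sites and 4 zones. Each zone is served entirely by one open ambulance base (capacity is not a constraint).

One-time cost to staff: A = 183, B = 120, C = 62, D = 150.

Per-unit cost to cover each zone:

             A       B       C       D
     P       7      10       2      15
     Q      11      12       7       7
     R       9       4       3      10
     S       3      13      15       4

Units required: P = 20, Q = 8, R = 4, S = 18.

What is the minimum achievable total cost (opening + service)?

Minimum total cost: 392

For any fixed open set, each zone goes to its cheapest open site; total = fixed + service.
{C, D}: P→C 2·20=40, Q→C 7·8=56, R→C 3·4=12, S→D 4·18=72. Service 180; fixed 212; total 392.
{A, C}: P→C 2·20=40, Q→C 7·8=56, R→C 3·4=12, S→A 3·18=54. Service 162; fixed 245; total 407.
{C}: P→C 2·20=40, Q→C 7·8=56, R→C 3·4=12, S→C 15·18=270. Service 378; fixed 62; total 440.
{A, B, C, D}: service 162 + fixed 515 = 677
No other subset beats 392.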